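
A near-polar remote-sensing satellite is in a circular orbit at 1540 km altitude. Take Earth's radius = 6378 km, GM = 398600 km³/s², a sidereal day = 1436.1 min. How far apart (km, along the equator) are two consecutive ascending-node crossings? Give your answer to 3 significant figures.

3260 km

Semi-major axis a = 6378 + 1540 = 7918 km. Period T = 2π√(a³/μ) = 2π√(7918³/398600) = 7011.9 s = 116.86 min.
During one orbit Earth rotates (7011.9 / 86166) × 360° = 29.30°.
At the equator that is 29.30° × (2π·6378/360) km/° = 29.30 × 111.3 = 3261 km.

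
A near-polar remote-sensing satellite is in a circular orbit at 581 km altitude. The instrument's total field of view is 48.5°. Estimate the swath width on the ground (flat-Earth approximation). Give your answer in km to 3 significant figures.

Half-angle = 48.5°/2 = 24.25°.
Swath width ≈ 2h·tan(θ/2) = 2 × 581 × tan(24.25°) = 523.4 km.

523 km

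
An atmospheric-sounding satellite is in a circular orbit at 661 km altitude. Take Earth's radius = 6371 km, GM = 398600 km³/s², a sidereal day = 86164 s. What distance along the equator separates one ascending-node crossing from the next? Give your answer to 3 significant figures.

2730 km

Semi-major axis a = 6371 + 661 = 7032 km. Period T = 2π√(a³/μ) = 2π√(7032³/398600) = 5868.5 s = 97.81 min.
During one orbit Earth rotates (5868.5 / 86164) × 360° = 24.52°.
At the equator that is 24.52° × (2π·6371/360) km/° = 24.52 × 111.2 = 2726 km.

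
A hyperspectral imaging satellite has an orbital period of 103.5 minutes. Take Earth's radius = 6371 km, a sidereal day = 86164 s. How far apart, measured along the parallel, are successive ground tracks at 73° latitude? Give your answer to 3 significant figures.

844 km

T = 103.5 min = 6210.0 s.
Node shift per orbit = (6210.0/86164) × 360° = 25.95°.
Equatorial spacing = 25.95 × 111.2 km/° = 2885 km.
At 73° latitude, spacing = 2885 × cos(73°) = 844 km.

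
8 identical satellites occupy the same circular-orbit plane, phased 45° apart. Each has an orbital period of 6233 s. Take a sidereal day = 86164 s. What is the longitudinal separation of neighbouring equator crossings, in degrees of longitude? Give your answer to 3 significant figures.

3.26°

Single-satellite node shift = (6233.0/86164) × 360° = 26.04°.
With 8 satellites evenly phased, successive equator crossings are 26.04/8 = 3.255° apart.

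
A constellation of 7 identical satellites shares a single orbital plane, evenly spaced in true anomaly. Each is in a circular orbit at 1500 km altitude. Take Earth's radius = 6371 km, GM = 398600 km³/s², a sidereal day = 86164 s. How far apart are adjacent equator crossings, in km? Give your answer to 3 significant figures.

Semi-major axis a = 6371 + 1500 = 7871 km. Period T = 2π√(a³/μ) = 2π√(7871³/398600) = 6949.5 s = 115.83 min.
Single-satellite node shift = (6949.5/86164) × 360° = 29.04°.
With 7 satellites evenly phased, successive equator crossings are 29.04/7 = 4.148° apart.
That is 4.148 × 111.2 = 461 km at the equator.

461 km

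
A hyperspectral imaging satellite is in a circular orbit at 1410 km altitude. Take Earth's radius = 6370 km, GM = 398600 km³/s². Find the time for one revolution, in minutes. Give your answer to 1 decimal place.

113.8 min

Semi-major axis a = 6370 + 1410 = 7780 km. Period T = 2π√(a³/μ) = 2π√(7780³/398600) = 6829.4 s = 113.82 min.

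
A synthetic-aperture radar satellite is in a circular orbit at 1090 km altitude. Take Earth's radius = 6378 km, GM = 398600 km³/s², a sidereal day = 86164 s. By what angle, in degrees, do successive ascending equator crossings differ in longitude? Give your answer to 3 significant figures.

26.8°

Semi-major axis a = 6378 + 1090 = 7468 km. Period T = 2π√(a³/μ) = 2π√(7468³/398600) = 6422.7 s = 107.05 min.
During one orbit Earth rotates (6422.7 / 86164) × 360° = 26.83°.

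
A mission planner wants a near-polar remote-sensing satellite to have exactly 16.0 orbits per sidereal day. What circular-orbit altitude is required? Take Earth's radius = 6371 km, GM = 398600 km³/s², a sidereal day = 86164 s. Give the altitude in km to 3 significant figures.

269 km

Required period T = 86164 / 16.0 = 5385.2 s.
From T = 2π√(a³/μ): a = (μ T²/4π²)^(1/3) = (398600 × 5385.2² / 4π²)^(1/3) = 6640 km.
Altitude h = a − R = 6640 − 6371 = 269 km.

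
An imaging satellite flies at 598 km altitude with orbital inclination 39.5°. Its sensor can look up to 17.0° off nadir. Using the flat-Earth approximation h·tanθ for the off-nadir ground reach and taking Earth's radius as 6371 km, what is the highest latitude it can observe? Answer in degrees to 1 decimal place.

41.1°

For a prograde orbit the ground track reaches latitude ±i = ±39.5°.
Sensor half-swath on the ground ≈ 598·tan(17.0°) = 183 km = 1.64° of latitude.
Maximum observable latitude ≈ 39.5 + 1.64 = 41.1°.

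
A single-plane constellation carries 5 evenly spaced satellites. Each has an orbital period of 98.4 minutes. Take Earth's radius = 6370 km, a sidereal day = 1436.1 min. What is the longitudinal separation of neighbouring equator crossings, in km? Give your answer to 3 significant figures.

T = 98.4 min = 5904.0 s.
Single-satellite node shift = (5904.0/86166) × 360° = 24.67°.
With 5 satellites evenly phased, successive equator crossings are 24.67/5 = 4.933° apart.
That is 4.933 × 111.2 = 548 km at the equator.

548 km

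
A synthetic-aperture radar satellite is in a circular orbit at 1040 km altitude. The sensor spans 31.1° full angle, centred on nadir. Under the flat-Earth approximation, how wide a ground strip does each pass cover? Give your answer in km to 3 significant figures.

579 km

Half-angle = 31.1°/2 = 15.55°.
Swath width ≈ 2h·tan(θ/2) = 2 × 1040 × tan(15.55°) = 578.8 km.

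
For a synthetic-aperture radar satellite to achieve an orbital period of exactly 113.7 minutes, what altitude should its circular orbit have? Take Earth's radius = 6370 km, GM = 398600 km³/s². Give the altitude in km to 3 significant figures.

T = 113.7 min = 6822.0 s.
From T = 2π√(a³/μ): a = (μ T²/4π²)^(1/3) = (398600 × 6822.0² / 4π²)^(1/3) = 7774 km.
Altitude h = a − R = 7774 − 6370 = 1404 km.

1400 km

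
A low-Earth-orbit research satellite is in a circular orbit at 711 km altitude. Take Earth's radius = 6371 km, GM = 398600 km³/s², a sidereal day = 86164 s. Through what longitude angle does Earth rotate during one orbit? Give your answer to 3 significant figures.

24.8°

Semi-major axis a = 6371 + 711 = 7082 km. Period T = 2π√(a³/μ) = 2π√(7082³/398600) = 5931.2 s = 98.85 min.
During one orbit Earth rotates (5931.2 / 86164) × 360° = 24.78°.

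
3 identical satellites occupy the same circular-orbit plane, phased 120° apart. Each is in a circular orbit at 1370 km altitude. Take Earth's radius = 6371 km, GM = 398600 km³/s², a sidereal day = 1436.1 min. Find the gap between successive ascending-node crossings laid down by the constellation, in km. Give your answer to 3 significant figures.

Semi-major axis a = 6371 + 1370 = 7741 km. Period T = 2π√(a³/μ) = 2π√(7741³/398600) = 6778.1 s = 112.97 min.
Single-satellite node shift = (6778.1/86166) × 360° = 28.32°.
With 3 satellites evenly phased, successive equator crossings are 28.32/3 = 9.440° apart.
That is 9.440 × 111.2 = 1050 km at the equator.

1050 km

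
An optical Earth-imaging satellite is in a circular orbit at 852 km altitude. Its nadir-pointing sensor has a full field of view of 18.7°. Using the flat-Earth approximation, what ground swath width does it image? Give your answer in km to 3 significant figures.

281 km

Half-angle = 18.7°/2 = 9.35°.
Swath width ≈ 2h·tan(θ/2) = 2 × 852 × tan(9.35°) = 280.6 km.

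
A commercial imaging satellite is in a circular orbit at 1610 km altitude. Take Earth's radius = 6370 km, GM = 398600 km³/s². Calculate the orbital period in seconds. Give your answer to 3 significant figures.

Semi-major axis a = 6370 + 1610 = 7980 km. Period T = 2π√(a³/μ) = 2π√(7980³/398600) = 7094.4 s = 118.24 min.

7090 seconds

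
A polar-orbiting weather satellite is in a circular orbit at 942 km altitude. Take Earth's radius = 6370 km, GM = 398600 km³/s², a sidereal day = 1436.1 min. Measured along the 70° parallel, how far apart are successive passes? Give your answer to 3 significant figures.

989 km

Semi-major axis a = 6370 + 942 = 7312 km. Period T = 2π√(a³/μ) = 2π√(7312³/398600) = 6222.5 s = 103.71 min.
Node shift per orbit = (6222.5/86166) × 360° = 26.00°.
Equatorial spacing = 26.00 × 111.2 km/° = 2890 km.
At 70° latitude, spacing = 2890 × cos(70°) = 989 km.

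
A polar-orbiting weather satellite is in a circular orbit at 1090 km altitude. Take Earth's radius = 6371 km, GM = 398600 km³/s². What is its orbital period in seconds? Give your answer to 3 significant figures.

Semi-major axis a = 6371 + 1090 = 7461 km. Period T = 2π√(a³/μ) = 2π√(7461³/398600) = 6413.7 s = 106.89 min.

6410 seconds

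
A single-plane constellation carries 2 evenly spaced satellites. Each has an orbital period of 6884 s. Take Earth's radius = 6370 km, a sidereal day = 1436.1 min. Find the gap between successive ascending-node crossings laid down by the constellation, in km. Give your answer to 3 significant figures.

Single-satellite node shift = (6884.0/86166) × 360° = 28.76°.
With 2 satellites evenly phased, successive equator crossings are 28.76/2 = 14.381° apart.
That is 14.381 × 111.2 = 1599 km at the equator.

1600 km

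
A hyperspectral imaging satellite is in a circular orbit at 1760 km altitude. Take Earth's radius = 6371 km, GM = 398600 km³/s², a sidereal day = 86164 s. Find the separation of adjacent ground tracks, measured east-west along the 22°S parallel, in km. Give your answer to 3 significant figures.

3140 km

Semi-major axis a = 6371 + 1760 = 8131 km. Period T = 2π√(a³/μ) = 2π√(8131³/398600) = 7296.7 s = 121.61 min.
Node shift per orbit = (7296.7/86164) × 360° = 30.49°.
Equatorial spacing = 30.49 × 111.2 km/° = 3390 km.
At 22° latitude, spacing = 3390 × cos(22°) = 3143 km.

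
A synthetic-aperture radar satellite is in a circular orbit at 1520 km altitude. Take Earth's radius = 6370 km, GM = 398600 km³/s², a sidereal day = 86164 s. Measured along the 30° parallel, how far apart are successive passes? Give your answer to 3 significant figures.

Semi-major axis a = 6370 + 1520 = 7890 km. Period T = 2π√(a³/μ) = 2π√(7890³/398600) = 6974.7 s = 116.25 min.
Node shift per orbit = (6974.7/86164) × 360° = 29.14°.
Equatorial spacing = 29.14 × 111.2 km/° = 3240 km.
At 30° latitude, spacing = 3240 × cos(30°) = 2806 km.

2810 km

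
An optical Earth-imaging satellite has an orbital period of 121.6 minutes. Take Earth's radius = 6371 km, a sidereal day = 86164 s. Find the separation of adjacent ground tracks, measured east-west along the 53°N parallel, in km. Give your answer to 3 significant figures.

2040 km

T = 121.6 min = 7296.0 s.
Node shift per orbit = (7296.0/86164) × 360° = 30.48°.
Equatorial spacing = 30.48 × 111.2 km/° = 3390 km.
At 53° latitude, spacing = 3390 × cos(53°) = 2040 km.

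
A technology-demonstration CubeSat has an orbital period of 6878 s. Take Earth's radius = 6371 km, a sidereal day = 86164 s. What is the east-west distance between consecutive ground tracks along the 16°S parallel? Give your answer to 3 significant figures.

3070 km

Node shift per orbit = (6878.0/86164) × 360° = 28.74°.
Equatorial spacing = 28.74 × 111.2 km/° = 3195 km.
At 16° latitude, spacing = 3195 × cos(16°) = 3072 km.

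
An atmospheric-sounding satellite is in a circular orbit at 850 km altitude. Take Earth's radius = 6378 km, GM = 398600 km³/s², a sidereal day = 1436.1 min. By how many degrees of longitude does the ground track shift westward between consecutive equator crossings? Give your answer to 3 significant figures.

25.6°

Semi-major axis a = 6378 + 850 = 7228 km. Period T = 2π√(a³/μ) = 2π√(7228³/398600) = 6115.6 s = 101.93 min.
During one orbit Earth rotates (6115.6 / 86166) × 360° = 25.55°.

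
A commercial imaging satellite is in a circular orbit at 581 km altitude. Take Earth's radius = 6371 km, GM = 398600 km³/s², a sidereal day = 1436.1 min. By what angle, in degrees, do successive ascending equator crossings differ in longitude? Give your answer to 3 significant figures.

24.1°

Semi-major axis a = 6371 + 581 = 6952 km. Period T = 2π√(a³/μ) = 2π√(6952³/398600) = 5768.7 s = 96.14 min.
During one orbit Earth rotates (5768.7 / 86166) × 360° = 24.10°.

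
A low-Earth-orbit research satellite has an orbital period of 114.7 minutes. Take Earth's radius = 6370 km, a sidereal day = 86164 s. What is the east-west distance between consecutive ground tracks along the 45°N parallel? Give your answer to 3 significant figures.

2260 km

T = 114.7 min = 6882.0 s.
Node shift per orbit = (6882.0/86164) × 360° = 28.75°.
Equatorial spacing = 28.75 × 111.2 km/° = 3197 km.
At 45° latitude, spacing = 3197 × cos(45°) = 2260 km.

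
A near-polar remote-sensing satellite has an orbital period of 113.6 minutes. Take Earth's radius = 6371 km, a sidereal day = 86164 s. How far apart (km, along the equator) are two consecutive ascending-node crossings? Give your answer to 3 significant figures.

T = 113.6 min = 6816.0 s.
During one orbit Earth rotates (6816.0 / 86164) × 360° = 28.48°.
At the equator that is 28.48° × (2π·6371/360) km/° = 28.48 × 111.2 = 3167 km.

3170 km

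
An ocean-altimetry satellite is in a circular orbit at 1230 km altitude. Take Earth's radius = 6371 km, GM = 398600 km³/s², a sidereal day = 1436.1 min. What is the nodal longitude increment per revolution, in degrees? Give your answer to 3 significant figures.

Semi-major axis a = 6371 + 1230 = 7601 km. Period T = 2π√(a³/μ) = 2π√(7601³/398600) = 6595.0 s = 109.92 min.
During one orbit Earth rotates (6595.0 / 86166) × 360° = 27.55°.

27.6°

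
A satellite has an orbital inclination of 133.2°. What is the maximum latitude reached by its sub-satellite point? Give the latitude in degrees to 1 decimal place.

Retrograde orbit: the ground track reaches ±(180° − i) = ±(180 − 133.2) = ±46.8°.

46.8°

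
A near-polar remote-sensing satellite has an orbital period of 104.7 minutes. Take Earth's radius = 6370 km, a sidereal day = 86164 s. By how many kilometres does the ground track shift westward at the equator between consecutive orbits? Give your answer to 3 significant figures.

T = 104.7 min = 6282.0 s.
During one orbit Earth rotates (6282.0 / 86164) × 360° = 26.25°.
At the equator that is 26.25° × (2π·6370/360) km/° = 26.25 × 111.2 = 2918 km.

2920 km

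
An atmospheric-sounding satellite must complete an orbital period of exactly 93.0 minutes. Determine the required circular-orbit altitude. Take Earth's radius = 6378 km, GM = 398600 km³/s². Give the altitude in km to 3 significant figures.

422 km

T = 93.0 min = 5580.0 s.
From T = 2π√(a³/μ): a = (μ T²/4π²)^(1/3) = (398600 × 5580.0² / 4π²)^(1/3) = 6800 km.
Altitude h = a − R = 6800 − 6378 = 422 km.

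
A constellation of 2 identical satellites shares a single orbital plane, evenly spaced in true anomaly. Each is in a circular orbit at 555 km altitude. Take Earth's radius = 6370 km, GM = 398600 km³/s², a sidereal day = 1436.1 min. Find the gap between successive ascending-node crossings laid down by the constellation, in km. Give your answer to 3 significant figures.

1330 km

Semi-major axis a = 6370 + 555 = 6925 km. Period T = 2π√(a³/μ) = 2π√(6925³/398600) = 5735.1 s = 95.58 min.
Single-satellite node shift = (5735.1/86166) × 360° = 23.96°.
With 2 satellites evenly phased, successive equator crossings are 23.96/2 = 11.981° apart.
That is 11.981 × 111.2 = 1332 km at the equator.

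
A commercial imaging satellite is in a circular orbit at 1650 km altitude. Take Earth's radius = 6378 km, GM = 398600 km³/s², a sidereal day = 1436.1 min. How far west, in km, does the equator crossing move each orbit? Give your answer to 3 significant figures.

Semi-major axis a = 6378 + 1650 = 8028 km. Period T = 2π√(a³/μ) = 2π√(8028³/398600) = 7158.5 s = 119.31 min.
During one orbit Earth rotates (7158.5 / 86166) × 360° = 29.91°.
At the equator that is 29.91° × (2π·6378/360) km/° = 29.91 × 111.3 = 3329 km.

3330 km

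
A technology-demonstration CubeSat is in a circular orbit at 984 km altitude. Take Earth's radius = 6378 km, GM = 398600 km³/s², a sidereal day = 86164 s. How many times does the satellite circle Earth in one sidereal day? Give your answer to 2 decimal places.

Semi-major axis a = 6378 + 984 = 7362 km. Period T = 2π√(a³/μ) = 2π√(7362³/398600) = 6286.4 s = 104.77 min.
Orbits per sidereal day = 86164 / 6286.4 = 13.706.

13.71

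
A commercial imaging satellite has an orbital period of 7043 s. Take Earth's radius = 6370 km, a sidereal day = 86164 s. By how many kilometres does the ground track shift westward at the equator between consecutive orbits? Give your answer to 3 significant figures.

3270 km

During one orbit Earth rotates (7043.0 / 86164) × 360° = 29.43°.
At the equator that is 29.43° × (2π·6370/360) km/° = 29.43 × 111.2 = 3272 km.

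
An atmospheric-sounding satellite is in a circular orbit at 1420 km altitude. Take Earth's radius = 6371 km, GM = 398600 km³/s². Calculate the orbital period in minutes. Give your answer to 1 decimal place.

114.1 min

Semi-major axis a = 6371 + 1420 = 7791 km. Period T = 2π√(a³/μ) = 2π√(7791³/398600) = 6843.9 s = 114.06 min.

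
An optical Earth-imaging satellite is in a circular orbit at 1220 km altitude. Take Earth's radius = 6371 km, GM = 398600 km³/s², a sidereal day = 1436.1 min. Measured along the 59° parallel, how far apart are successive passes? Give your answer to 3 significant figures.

Semi-major axis a = 6371 + 1220 = 7591 km. Period T = 2π√(a³/μ) = 2π√(7591³/398600) = 6582.0 s = 109.70 min.
Node shift per orbit = (6582.0/86166) × 360° = 27.50°.
Equatorial spacing = 27.50 × 111.2 km/° = 3058 km.
At 59° latitude, spacing = 3058 × cos(59°) = 1575 km.

1570 km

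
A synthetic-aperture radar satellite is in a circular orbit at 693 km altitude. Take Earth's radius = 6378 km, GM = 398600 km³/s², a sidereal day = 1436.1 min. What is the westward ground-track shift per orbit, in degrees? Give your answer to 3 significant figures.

Semi-major axis a = 6378 + 693 = 7071 km. Period T = 2π√(a³/μ) = 2π√(7071³/398600) = 5917.4 s = 98.62 min.
During one orbit Earth rotates (5917.4 / 86166) × 360° = 24.72°.

24.7°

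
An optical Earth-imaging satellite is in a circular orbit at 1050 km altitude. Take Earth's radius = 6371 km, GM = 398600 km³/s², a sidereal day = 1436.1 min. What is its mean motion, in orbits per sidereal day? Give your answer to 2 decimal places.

Semi-major axis a = 6371 + 1050 = 7421 km. Period T = 2π√(a³/μ) = 2π√(7421³/398600) = 6362.2 s = 106.04 min.
Orbits per sidereal day = 86166 / 6362.2 = 13.544.

13.54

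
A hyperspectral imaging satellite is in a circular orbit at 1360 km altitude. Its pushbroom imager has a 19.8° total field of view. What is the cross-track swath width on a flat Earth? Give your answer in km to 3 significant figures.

Half-angle = 19.8°/2 = 9.9°.
Swath width ≈ 2h·tan(θ/2) = 2 × 1360 × tan(9.9°) = 474.7 km.

475 km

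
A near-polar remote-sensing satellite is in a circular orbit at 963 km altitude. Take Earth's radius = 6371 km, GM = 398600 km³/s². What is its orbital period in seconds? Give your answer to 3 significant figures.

Semi-major axis a = 6371 + 963 = 7334 km. Period T = 2π√(a³/μ) = 2π√(7334³/398600) = 6250.6 s = 104.18 min.

6250 seconds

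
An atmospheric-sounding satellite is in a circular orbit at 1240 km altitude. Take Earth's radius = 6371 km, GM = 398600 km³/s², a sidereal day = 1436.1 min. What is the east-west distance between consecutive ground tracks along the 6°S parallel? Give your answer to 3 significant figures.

Semi-major axis a = 6371 + 1240 = 7611 km. Period T = 2π√(a³/μ) = 2π√(7611³/398600) = 6608.1 s = 110.13 min.
Node shift per orbit = (6608.1/86166) × 360° = 27.61°.
Equatorial spacing = 27.61 × 111.2 km/° = 3070 km.
At 6° latitude, spacing = 3070 × cos(6°) = 3053 km.

3050 km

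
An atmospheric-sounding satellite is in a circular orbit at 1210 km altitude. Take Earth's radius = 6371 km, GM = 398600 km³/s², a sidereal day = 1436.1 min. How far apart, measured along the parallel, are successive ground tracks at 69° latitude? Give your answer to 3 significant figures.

1090 km

Semi-major axis a = 6371 + 1210 = 7581 km. Period T = 2π√(a³/μ) = 2π√(7581³/398600) = 6569.0 s = 109.48 min.
Node shift per orbit = (6569.0/86166) × 360° = 27.45°.
Equatorial spacing = 27.45 × 111.2 km/° = 3052 km.
At 69° latitude, spacing = 3052 × cos(69°) = 1094 km.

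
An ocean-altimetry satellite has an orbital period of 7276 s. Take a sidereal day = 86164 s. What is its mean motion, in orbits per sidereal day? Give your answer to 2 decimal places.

11.84

Orbits per sidereal day = 86164 / 7276.0 = 11.842.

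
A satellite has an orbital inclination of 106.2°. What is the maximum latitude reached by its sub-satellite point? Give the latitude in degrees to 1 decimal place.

73.8°

Retrograde orbit: the ground track reaches ±(180° − i) = ±(180 − 106.2) = ±73.8°.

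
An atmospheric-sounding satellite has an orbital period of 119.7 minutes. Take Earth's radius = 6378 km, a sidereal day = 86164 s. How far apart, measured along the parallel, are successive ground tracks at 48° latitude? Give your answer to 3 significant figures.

2240 km

T = 119.7 min = 7182.0 s.
Node shift per orbit = (7182.0/86164) × 360° = 30.01°.
Equatorial spacing = 30.01 × 111.3 km/° = 3340 km.
At 48° latitude, spacing = 3340 × cos(48°) = 2235 km.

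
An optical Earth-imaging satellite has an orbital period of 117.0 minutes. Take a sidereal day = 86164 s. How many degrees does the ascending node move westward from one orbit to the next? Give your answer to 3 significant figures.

T = 117.0 min = 7020.0 s.
During one orbit Earth rotates (7020.0 / 86164) × 360° = 29.33°.

29.3°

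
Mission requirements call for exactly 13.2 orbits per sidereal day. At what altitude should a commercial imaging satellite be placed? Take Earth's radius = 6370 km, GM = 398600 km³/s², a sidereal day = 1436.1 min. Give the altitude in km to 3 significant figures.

1180 km

Required period T = 86166 / 13.2 = 6527.7 s.
From T = 2π√(a³/μ): a = (μ T²/4π²)^(1/3) = (398600 × 6527.7² / 4π²)^(1/3) = 7549 km.
Altitude h = a − R = 7549 − 6370 = 1179 km.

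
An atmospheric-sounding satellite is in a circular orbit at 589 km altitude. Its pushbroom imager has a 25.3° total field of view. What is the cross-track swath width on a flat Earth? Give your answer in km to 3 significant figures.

Half-angle = 25.3°/2 = 12.65°.
Swath width ≈ 2h·tan(θ/2) = 2 × 589 × tan(12.65°) = 264.4 km.

264 km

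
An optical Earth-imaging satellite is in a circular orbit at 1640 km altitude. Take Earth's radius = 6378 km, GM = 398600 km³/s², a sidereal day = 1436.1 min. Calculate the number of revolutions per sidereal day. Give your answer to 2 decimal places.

Semi-major axis a = 6378 + 1640 = 8018 km. Period T = 2π√(a³/μ) = 2π√(8018³/398600) = 7145.1 s = 119.09 min.
Orbits per sidereal day = 86166 / 7145.1 = 12.059.

12.06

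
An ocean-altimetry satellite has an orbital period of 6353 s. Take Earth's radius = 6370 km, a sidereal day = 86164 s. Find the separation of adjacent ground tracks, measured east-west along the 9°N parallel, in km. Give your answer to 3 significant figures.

Node shift per orbit = (6353.0/86164) × 360° = 26.54°.
Equatorial spacing = 26.54 × 111.2 km/° = 2951 km.
At 9° latitude, spacing = 2951 × cos(9°) = 2915 km.

2910 km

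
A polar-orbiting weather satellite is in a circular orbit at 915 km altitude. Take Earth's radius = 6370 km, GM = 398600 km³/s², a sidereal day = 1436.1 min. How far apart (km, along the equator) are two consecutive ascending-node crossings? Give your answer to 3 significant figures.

2870 km

Semi-major axis a = 6370 + 915 = 7285 km. Period T = 2π√(a³/μ) = 2π√(7285³/398600) = 6188.1 s = 103.13 min.
During one orbit Earth rotates (6188.1 / 86166) × 360° = 25.85°.
At the equator that is 25.85° × (2π·6370/360) km/° = 25.85 × 111.2 = 2874 km.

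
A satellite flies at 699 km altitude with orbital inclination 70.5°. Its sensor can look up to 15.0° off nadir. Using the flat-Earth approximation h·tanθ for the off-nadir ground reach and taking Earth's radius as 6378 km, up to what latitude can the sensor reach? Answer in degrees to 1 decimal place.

For a prograde orbit the ground track reaches latitude ±i = ±70.5°.
Sensor half-swath on the ground ≈ 699·tan(15.0°) = 187 km = 1.68° of latitude.
Maximum observable latitude ≈ 70.5 + 1.68 = 72.2°.

72.2°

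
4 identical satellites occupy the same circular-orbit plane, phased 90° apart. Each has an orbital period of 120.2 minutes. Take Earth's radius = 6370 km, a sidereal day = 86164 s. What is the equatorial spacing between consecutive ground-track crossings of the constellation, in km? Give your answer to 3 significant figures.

838 km

T = 120.2 min = 7212.0 s.
Single-satellite node shift = (7212.0/86164) × 360° = 30.13°.
With 4 satellites evenly phased, successive equator crossings are 30.13/4 = 7.533° apart.
That is 7.533 × 111.2 = 838 km at the equator.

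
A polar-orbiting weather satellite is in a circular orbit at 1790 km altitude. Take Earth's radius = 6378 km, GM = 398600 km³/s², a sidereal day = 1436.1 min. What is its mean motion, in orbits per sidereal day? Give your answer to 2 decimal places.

11.73

Semi-major axis a = 6378 + 1790 = 8168 km. Period T = 2π√(a³/μ) = 2π√(8168³/398600) = 7346.6 s = 122.44 min.
Orbits per sidereal day = 86166 / 7346.6 = 11.729.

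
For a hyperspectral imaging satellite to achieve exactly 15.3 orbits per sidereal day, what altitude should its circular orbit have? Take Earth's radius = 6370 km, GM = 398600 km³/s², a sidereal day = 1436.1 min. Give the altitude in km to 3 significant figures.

Required period T = 86166 / 15.3 = 5631.8 s.
From T = 2π√(a³/μ): a = (μ T²/4π²)^(1/3) = (398600 × 5631.8² / 4π²)^(1/3) = 6842 km.
Altitude h = a − R = 6842 − 6370 = 472 km.

472 km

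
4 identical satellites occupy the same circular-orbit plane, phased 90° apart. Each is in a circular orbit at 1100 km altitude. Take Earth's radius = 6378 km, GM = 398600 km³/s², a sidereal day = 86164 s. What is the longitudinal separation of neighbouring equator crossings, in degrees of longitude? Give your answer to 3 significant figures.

6.72°

Semi-major axis a = 6378 + 1100 = 7478 km. Period T = 2π√(a³/μ) = 2π√(7478³/398600) = 6435.6 s = 107.26 min.
Single-satellite node shift = (6435.6/86164) × 360° = 26.89°.
With 4 satellites evenly phased, successive equator crossings are 26.89/4 = 6.722° apart.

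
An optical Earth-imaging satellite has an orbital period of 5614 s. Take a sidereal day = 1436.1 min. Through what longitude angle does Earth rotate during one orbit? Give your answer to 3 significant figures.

23.5°

During one orbit Earth rotates (5614.0 / 86166) × 360° = 23.46°.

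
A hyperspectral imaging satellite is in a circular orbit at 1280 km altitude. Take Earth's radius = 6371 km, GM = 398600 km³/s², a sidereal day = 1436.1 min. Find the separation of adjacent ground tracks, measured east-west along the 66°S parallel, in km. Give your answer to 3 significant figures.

1260 km

Semi-major axis a = 6371 + 1280 = 7651 km. Period T = 2π√(a³/μ) = 2π√(7651³/398600) = 6660.2 s = 111.00 min.
Node shift per orbit = (6660.2/86166) × 360° = 27.83°.
Equatorial spacing = 27.83 × 111.2 km/° = 3094 km.
At 66° latitude, spacing = 3094 × cos(66°) = 1259 km.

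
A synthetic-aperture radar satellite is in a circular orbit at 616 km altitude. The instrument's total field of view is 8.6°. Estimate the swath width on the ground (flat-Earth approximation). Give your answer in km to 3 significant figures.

Half-angle = 8.6°/2 = 4.3°.
Swath width ≈ 2h·tan(θ/2) = 2 × 616 × tan(4.3°) = 92.6 km.

92.6 km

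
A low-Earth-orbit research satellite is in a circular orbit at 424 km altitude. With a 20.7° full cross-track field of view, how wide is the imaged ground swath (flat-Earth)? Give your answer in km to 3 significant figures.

Half-angle = 20.7°/2 = 10.35°.
Swath width ≈ 2h·tan(θ/2) = 2 × 424 × tan(10.35°) = 154.9 km.

155 km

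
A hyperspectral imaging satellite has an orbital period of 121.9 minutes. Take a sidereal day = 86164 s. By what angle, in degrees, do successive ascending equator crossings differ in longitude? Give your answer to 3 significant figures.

T = 121.9 min = 7314.0 s.
During one orbit Earth rotates (7314.0 / 86164) × 360° = 30.56°.

30.6°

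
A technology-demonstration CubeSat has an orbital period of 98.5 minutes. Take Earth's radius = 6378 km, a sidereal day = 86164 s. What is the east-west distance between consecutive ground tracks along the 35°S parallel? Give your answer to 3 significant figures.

2250 km

T = 98.5 min = 5910.0 s.
Node shift per orbit = (5910.0/86164) × 360° = 24.69°.
Equatorial spacing = 24.69 × 111.3 km/° = 2749 km.
At 35° latitude, spacing = 2749 × cos(35°) = 2252 km.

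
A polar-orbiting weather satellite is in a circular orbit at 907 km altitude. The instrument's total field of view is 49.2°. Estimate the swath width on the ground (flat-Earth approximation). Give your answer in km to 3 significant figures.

Half-angle = 49.2°/2 = 24.6°.
Swath width ≈ 2h·tan(θ/2) = 2 × 907 × tan(24.6°) = 830.5 km.

831 km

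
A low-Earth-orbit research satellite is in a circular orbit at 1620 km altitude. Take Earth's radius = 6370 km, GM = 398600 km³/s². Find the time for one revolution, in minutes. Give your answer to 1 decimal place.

118.5 min

Semi-major axis a = 6370 + 1620 = 7990 km. Period T = 2π√(a³/μ) = 2π√(7990³/398600) = 7107.7 s = 118.46 min.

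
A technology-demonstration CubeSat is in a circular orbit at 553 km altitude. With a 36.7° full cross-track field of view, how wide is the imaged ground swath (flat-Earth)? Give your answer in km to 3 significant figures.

Half-angle = 36.7°/2 = 18.35°.
Swath width ≈ 2h·tan(θ/2) = 2 × 553 × tan(18.35°) = 366.8 km.

367 km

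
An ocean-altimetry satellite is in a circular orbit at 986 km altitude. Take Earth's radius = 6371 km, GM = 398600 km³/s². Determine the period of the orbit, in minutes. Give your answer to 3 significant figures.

105 min

Semi-major axis a = 6371 + 986 = 7357 km. Period T = 2π√(a³/μ) = 2π√(7357³/398600) = 6280.0 s = 104.67 min.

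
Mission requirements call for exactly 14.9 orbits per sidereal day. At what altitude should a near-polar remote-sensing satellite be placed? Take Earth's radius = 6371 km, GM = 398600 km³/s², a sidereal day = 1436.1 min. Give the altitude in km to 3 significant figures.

592 km

Required period T = 86166 / 14.9 = 5783.0 s.
From T = 2π√(a³/μ): a = (μ T²/4π²)^(1/3) = (398600 × 5783.0² / 4π²)^(1/3) = 6963 km.
Altitude h = a − R = 6963 − 6371 = 592 km.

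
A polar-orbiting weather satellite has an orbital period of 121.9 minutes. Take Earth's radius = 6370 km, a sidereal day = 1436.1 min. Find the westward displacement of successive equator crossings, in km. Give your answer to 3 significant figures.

T = 121.9 min = 7314.0 s.
During one orbit Earth rotates (7314.0 / 86166) × 360° = 30.56°.
At the equator that is 30.56° × (2π·6370/360) km/° = 30.56 × 111.2 = 3397 km.

3400 km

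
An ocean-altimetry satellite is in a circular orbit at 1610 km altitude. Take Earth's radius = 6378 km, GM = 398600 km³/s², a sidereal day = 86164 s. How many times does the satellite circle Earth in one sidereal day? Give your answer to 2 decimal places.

12.13

Semi-major axis a = 6378 + 1610 = 7988 km. Period T = 2π√(a³/μ) = 2π√(7988³/398600) = 7105.1 s = 118.42 min.
Orbits per sidereal day = 86164 / 7105.1 = 12.127.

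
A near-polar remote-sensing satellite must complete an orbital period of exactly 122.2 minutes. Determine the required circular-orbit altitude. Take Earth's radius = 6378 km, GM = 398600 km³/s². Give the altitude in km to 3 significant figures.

1780 km

T = 122.2 min = 7332.0 s.
From T = 2π√(a³/μ): a = (μ T²/4π²)^(1/3) = (398600 × 7332.0² / 4π²)^(1/3) = 8157 km.
Altitude h = a − R = 8157 − 6378 = 1779 km.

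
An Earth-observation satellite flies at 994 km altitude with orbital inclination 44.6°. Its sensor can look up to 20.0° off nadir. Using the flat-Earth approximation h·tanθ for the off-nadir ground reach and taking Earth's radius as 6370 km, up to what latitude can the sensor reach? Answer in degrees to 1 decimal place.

47.9°

For a prograde orbit the ground track reaches latitude ±i = ±44.6°.
Sensor half-swath on the ground ≈ 994·tan(20.0°) = 362 km = 3.25° of latitude.
Maximum observable latitude ≈ 44.6 + 3.25 = 47.9°.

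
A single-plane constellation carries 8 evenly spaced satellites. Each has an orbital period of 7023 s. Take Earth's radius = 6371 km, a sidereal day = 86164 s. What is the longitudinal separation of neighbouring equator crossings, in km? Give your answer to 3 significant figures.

Single-satellite node shift = (7023.0/86164) × 360° = 29.34°.
With 8 satellites evenly phased, successive equator crossings are 29.34/8 = 3.668° apart.
That is 3.668 × 111.2 = 408 km at the equator.

408 km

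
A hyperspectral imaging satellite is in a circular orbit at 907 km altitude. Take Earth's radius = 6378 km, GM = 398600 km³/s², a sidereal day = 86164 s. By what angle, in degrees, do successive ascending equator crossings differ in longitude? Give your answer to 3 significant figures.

Semi-major axis a = 6378 + 907 = 7285 km. Period T = 2π√(a³/μ) = 2π√(7285³/398600) = 6188.1 s = 103.13 min.
During one orbit Earth rotates (6188.1 / 86164) × 360° = 25.85°.

25.9°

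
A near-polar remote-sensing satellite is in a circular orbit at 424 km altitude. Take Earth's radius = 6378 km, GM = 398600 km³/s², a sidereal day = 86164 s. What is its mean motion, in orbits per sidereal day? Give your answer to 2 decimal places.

Semi-major axis a = 6378 + 424 = 6802 km. Period T = 2π√(a³/μ) = 2π√(6802³/398600) = 5583.0 s = 93.05 min.
Orbits per sidereal day = 86164 / 5583.0 = 15.433.

15.43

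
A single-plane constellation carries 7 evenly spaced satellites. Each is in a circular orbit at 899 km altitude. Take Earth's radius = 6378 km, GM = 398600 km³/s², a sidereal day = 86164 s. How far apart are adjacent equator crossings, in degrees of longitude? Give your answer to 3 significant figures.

3.69°

Semi-major axis a = 6378 + 899 = 7277 km. Period T = 2π√(a³/μ) = 2π√(7277³/398600) = 6177.9 s = 102.96 min.
Single-satellite node shift = (6177.9/86164) × 360° = 25.81°.
With 7 satellites evenly phased, successive equator crossings are 25.81/7 = 3.687° apart.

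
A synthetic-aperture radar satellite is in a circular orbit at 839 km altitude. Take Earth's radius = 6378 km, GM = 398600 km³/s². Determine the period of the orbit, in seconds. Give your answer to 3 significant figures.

6100 seconds

Semi-major axis a = 6378 + 839 = 7217 km. Period T = 2π√(a³/μ) = 2π√(7217³/398600) = 6101.6 s = 101.69 min.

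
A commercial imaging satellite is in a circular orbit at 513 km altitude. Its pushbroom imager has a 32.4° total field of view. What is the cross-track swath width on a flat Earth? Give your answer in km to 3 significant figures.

298 km

Half-angle = 32.4°/2 = 16.2°.
Swath width ≈ 2h·tan(θ/2) = 2 × 513 × tan(16.2°) = 298.1 km.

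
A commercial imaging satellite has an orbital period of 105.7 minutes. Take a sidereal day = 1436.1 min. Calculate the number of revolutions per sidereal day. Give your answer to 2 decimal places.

T = 105.7 min = 6342.0 s.
Orbits per sidereal day = 86166 / 6342.0 = 13.587.

13.59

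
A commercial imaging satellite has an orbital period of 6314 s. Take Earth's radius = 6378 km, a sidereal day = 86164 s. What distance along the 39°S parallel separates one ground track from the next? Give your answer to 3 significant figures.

Node shift per orbit = (6314.0/86164) × 360° = 26.38°.
Equatorial spacing = 26.38 × 111.3 km/° = 2937 km.
At 39° latitude, spacing = 2937 × cos(39°) = 2282 km.

2280 km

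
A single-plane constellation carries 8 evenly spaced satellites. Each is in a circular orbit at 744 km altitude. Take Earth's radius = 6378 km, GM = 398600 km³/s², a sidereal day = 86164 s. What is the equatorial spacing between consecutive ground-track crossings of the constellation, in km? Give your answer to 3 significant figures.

348 km

Semi-major axis a = 6378 + 744 = 7122 km. Period T = 2π√(a³/μ) = 2π√(7122³/398600) = 5981.6 s = 99.69 min.
Single-satellite node shift = (5981.6/86164) × 360° = 24.99°.
With 8 satellites evenly phased, successive equator crossings are 24.99/8 = 3.124° apart.
That is 3.124 × 111.3 = 348 km at the equator.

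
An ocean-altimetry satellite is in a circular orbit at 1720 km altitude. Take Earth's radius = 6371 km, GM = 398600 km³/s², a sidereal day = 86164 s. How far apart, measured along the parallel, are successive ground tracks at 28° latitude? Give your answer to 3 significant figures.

2970 km

Semi-major axis a = 6371 + 1720 = 8091 km. Period T = 2π√(a³/μ) = 2π√(8091³/398600) = 7242.9 s = 120.72 min.
Node shift per orbit = (7242.9/86164) × 360° = 30.26°.
Equatorial spacing = 30.26 × 111.2 km/° = 3365 km.
At 28° latitude, spacing = 3365 × cos(28°) = 2971 km.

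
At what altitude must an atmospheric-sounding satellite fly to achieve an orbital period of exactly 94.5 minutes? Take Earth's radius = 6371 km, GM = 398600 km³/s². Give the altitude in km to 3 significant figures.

501 km

T = 94.5 min = 5670.0 s.
From T = 2π√(a³/μ): a = (μ T²/4π²)^(1/3) = (398600 × 5670.0² / 4π²)^(1/3) = 6872 km.
Altitude h = a − R = 6872 − 6371 = 501 km.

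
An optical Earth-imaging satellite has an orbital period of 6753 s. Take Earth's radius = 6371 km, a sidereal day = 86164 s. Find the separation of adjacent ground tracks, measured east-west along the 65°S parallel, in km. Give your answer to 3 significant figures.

1330 km

Node shift per orbit = (6753.0/86164) × 360° = 28.21°.
Equatorial spacing = 28.21 × 111.2 km/° = 3137 km.
At 65° latitude, spacing = 3137 × cos(65°) = 1326 km.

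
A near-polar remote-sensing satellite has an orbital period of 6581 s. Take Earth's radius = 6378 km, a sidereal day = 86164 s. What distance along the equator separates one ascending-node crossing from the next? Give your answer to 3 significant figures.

During one orbit Earth rotates (6581.0 / 86164) × 360° = 27.50°.
At the equator that is 27.50° × (2π·6378/360) km/° = 27.50 × 111.3 = 3061 km.

3060 km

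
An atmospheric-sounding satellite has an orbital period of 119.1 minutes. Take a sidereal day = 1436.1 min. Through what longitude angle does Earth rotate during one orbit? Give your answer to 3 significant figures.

T = 119.1 min = 7146.0 s.
During one orbit Earth rotates (7146.0 / 86166) × 360° = 29.86°.

29.9°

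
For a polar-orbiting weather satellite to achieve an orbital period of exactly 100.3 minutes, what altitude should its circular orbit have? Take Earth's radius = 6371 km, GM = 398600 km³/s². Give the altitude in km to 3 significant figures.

780 km

T = 100.3 min = 6018.0 s.
From T = 2π√(a³/μ): a = (μ T²/4π²)^(1/3) = (398600 × 6018.0² / 4π²)^(1/3) = 7151 km.
Altitude h = a − R = 7151 − 6371 = 780 km.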